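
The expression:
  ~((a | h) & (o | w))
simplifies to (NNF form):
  (~a | ~o) & (~a | ~w) & (~h | ~o) & (~h | ~w)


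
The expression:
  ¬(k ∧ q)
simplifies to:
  ¬k ∨ ¬q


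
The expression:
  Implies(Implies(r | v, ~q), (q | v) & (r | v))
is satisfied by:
  {q: True, v: True, r: True}
  {q: True, v: True, r: False}
  {v: True, r: True, q: False}
  {v: True, r: False, q: False}
  {q: True, r: True, v: False}


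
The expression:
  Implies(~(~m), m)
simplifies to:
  True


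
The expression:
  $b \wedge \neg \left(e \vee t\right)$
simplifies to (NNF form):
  $b \wedge \neg e \wedge \neg t$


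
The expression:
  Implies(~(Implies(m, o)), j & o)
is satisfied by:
  {o: True, m: False}
  {m: False, o: False}
  {m: True, o: True}


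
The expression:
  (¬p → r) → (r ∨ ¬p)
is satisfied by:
  {r: True, p: False}
  {p: False, r: False}
  {p: True, r: True}


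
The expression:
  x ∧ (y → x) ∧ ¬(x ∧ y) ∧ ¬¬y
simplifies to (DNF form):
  False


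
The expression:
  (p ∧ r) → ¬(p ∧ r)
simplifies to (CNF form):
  ¬p ∨ ¬r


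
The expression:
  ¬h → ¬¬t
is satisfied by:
  {t: True, h: True}
  {t: True, h: False}
  {h: True, t: False}


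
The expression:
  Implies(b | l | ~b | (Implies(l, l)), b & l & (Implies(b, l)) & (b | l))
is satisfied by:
  {b: True, l: True}


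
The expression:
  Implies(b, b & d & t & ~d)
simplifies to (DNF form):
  ~b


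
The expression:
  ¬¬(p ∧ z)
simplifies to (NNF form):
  p ∧ z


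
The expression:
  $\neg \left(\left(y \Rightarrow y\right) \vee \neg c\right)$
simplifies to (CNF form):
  $\text{False}$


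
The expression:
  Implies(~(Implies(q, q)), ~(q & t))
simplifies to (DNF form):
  True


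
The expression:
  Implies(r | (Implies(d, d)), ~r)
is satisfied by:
  {r: False}


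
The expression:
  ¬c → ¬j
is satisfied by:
  {c: True, j: False}
  {j: False, c: False}
  {j: True, c: True}


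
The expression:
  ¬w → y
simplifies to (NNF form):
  w ∨ y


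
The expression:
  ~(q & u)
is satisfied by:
  {u: False, q: False}
  {q: True, u: False}
  {u: True, q: False}


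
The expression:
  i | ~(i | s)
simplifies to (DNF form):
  i | ~s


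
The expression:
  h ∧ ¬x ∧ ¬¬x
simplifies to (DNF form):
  False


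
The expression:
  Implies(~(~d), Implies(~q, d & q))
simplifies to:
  q | ~d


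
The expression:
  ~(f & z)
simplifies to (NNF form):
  ~f | ~z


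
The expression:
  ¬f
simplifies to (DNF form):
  ¬f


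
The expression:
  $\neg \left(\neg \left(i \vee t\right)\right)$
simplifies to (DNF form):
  $i \vee t$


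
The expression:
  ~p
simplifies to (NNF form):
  ~p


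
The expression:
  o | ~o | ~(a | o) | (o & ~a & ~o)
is always true.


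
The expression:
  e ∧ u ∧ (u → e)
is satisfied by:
  {e: True, u: True}


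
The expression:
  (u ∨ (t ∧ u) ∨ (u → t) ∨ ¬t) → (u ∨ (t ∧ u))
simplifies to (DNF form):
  u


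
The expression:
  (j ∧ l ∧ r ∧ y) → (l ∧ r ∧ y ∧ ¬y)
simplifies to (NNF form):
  ¬j ∨ ¬l ∨ ¬r ∨ ¬y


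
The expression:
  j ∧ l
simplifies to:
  j ∧ l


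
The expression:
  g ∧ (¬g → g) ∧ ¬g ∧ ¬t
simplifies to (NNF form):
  False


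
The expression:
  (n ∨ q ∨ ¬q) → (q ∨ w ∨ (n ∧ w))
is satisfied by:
  {q: True, w: True}
  {q: True, w: False}
  {w: True, q: False}


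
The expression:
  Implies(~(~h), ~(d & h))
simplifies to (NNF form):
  ~d | ~h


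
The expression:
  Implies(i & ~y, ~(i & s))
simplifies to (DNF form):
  y | ~i | ~s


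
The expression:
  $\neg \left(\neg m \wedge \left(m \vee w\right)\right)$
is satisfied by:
  {m: True, w: False}
  {w: False, m: False}
  {w: True, m: True}


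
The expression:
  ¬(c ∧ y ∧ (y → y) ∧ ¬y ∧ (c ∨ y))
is always true.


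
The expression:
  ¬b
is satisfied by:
  {b: False}


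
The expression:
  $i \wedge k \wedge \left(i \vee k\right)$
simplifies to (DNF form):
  $i \wedge k$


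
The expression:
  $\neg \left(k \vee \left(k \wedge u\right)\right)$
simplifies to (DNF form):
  $\neg k$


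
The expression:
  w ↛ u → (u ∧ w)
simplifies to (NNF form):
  u ∨ ¬w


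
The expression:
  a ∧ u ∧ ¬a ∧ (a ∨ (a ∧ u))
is never true.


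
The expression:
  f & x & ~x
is never true.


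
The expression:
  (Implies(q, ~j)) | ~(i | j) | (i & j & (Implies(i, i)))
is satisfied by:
  {i: True, q: False, j: False}
  {q: False, j: False, i: False}
  {i: True, j: True, q: False}
  {j: True, q: False, i: False}
  {i: True, q: True, j: False}
  {q: True, i: False, j: False}
  {i: True, j: True, q: True}


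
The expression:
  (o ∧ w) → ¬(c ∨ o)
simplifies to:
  ¬o ∨ ¬w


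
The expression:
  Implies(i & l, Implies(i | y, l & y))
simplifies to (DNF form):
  y | ~i | ~l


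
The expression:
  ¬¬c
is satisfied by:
  {c: True}


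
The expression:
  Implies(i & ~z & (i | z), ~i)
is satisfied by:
  {z: True, i: False}
  {i: False, z: False}
  {i: True, z: True}


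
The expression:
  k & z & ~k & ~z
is never true.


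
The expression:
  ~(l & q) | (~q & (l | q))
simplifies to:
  ~l | ~q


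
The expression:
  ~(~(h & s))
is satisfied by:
  {h: True, s: True}


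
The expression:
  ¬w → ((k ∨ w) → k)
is always true.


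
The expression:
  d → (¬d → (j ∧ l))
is always true.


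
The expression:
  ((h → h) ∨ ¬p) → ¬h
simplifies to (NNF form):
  ¬h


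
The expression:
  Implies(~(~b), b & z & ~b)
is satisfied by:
  {b: False}


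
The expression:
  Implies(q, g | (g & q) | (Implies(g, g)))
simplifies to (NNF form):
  True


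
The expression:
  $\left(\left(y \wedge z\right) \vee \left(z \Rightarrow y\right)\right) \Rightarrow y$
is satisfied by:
  {y: True, z: True}
  {y: True, z: False}
  {z: True, y: False}


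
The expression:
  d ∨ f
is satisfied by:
  {d: True, f: True}
  {d: True, f: False}
  {f: True, d: False}


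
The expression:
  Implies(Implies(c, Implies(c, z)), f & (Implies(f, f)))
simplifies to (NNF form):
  f | (c & ~z)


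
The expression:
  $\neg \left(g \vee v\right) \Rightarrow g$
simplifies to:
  $g \vee v$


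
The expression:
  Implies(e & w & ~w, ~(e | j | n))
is always true.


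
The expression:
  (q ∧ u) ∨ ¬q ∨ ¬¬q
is always true.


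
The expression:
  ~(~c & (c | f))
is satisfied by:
  {c: True, f: False}
  {f: False, c: False}
  {f: True, c: True}


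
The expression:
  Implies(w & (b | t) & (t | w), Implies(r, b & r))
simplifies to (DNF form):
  b | ~r | ~t | ~w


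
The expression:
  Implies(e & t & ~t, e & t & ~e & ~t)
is always true.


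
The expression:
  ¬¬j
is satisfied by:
  {j: True}


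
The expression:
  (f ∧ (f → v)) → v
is always true.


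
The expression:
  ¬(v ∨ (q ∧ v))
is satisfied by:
  {v: False}


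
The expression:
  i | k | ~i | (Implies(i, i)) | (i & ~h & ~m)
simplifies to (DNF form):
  True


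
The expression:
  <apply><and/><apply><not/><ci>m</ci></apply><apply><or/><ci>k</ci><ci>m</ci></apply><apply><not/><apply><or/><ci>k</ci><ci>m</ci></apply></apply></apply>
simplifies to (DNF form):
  <false/>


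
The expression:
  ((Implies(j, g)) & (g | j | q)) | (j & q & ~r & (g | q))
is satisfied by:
  {g: True, q: True, r: False, j: False}
  {j: True, g: True, q: True, r: False}
  {r: True, g: True, q: True, j: False}
  {j: True, r: True, g: True, q: True}
  {g: True, j: False, q: False, r: False}
  {g: True, j: True, q: False, r: False}
  {g: True, r: True, j: False, q: False}
  {j: True, g: True, r: True, q: False}
  {q: True, r: False, g: False, j: False}
  {j: True, q: True, r: False, g: False}
  {r: True, q: True, j: False, g: False}


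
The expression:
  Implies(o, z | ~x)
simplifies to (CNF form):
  z | ~o | ~x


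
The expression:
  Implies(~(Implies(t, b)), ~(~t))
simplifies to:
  True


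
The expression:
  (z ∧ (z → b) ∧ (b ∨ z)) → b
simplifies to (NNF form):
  True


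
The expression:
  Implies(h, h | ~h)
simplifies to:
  True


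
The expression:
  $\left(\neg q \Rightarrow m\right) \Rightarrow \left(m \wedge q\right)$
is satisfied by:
  {m: False, q: False}
  {q: True, m: True}


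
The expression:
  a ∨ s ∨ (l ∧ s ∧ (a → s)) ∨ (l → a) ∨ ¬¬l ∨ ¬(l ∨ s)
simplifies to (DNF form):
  True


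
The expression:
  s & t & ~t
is never true.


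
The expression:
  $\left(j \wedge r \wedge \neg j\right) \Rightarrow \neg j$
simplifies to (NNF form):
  $\text{True}$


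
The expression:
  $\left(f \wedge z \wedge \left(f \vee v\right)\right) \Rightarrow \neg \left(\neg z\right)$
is always true.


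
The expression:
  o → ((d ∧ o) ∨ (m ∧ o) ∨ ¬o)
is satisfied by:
  {d: True, m: True, o: False}
  {d: True, o: False, m: False}
  {m: True, o: False, d: False}
  {m: False, o: False, d: False}
  {d: True, m: True, o: True}
  {d: True, o: True, m: False}
  {m: True, o: True, d: False}


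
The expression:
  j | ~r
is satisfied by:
  {j: True, r: False}
  {r: False, j: False}
  {r: True, j: True}


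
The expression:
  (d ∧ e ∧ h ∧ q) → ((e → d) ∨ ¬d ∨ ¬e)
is always true.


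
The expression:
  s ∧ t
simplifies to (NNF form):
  s ∧ t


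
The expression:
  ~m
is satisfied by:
  {m: False}


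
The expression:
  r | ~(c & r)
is always true.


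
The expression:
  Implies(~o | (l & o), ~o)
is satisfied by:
  {l: False, o: False}
  {o: True, l: False}
  {l: True, o: False}


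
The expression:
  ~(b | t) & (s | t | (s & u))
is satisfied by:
  {s: True, t: False, b: False}


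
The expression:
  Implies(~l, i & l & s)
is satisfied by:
  {l: True}


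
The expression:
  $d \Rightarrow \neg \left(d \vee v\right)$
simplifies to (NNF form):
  $\neg d$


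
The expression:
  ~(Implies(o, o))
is never true.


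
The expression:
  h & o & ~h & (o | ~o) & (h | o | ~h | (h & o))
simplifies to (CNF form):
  False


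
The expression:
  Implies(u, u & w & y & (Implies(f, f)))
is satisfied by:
  {y: True, w: True, u: False}
  {y: True, w: False, u: False}
  {w: True, y: False, u: False}
  {y: False, w: False, u: False}
  {y: True, u: True, w: True}


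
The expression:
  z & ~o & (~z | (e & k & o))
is never true.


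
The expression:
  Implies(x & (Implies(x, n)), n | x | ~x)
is always true.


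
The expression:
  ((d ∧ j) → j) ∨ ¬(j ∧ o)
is always true.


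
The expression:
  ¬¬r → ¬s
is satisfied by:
  {s: False, r: False}
  {r: True, s: False}
  {s: True, r: False}


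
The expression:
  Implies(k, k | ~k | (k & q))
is always true.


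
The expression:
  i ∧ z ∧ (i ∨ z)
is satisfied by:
  {z: True, i: True}


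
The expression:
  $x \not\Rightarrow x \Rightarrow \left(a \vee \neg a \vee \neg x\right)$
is always true.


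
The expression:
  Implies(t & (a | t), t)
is always true.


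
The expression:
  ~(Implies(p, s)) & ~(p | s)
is never true.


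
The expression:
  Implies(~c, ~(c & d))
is always true.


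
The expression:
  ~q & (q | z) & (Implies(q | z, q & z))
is never true.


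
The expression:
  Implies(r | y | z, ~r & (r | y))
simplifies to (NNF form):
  ~r & (y | ~z)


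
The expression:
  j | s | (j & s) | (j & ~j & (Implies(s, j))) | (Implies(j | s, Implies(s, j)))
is always true.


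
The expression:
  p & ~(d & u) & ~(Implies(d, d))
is never true.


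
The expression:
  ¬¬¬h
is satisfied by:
  {h: False}


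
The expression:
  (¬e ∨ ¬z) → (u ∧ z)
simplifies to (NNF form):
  z ∧ (e ∨ u)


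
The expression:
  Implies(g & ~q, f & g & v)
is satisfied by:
  {q: True, f: True, v: True, g: False}
  {q: True, f: True, v: False, g: False}
  {q: True, v: True, f: False, g: False}
  {q: True, v: False, f: False, g: False}
  {f: True, v: True, q: False, g: False}
  {f: True, v: False, q: False, g: False}
  {v: True, q: False, f: False, g: False}
  {v: False, q: False, f: False, g: False}
  {g: True, q: True, f: True, v: True}
  {g: True, q: True, f: True, v: False}
  {g: True, q: True, v: True, f: False}
  {g: True, q: True, v: False, f: False}
  {g: True, f: True, v: True, q: False}


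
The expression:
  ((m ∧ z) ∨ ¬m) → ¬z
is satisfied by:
  {z: False}


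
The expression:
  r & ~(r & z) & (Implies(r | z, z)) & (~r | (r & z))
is never true.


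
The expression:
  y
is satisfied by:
  {y: True}


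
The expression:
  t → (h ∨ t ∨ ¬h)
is always true.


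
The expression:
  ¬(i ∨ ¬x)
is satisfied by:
  {x: True, i: False}


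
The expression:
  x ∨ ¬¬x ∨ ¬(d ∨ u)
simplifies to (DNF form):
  x ∨ (¬d ∧ ¬u)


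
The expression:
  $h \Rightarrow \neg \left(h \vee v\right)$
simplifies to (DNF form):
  $\neg h$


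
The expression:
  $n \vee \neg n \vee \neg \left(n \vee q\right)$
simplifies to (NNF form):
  $\text{True}$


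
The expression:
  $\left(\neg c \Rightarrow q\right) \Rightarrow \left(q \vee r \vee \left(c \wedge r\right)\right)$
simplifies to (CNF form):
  $q \vee r \vee \neg c$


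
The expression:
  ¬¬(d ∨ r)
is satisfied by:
  {r: True, d: True}
  {r: True, d: False}
  {d: True, r: False}


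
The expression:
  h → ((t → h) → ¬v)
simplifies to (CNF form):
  ¬h ∨ ¬v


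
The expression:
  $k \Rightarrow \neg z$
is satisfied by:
  {k: False, z: False}
  {z: True, k: False}
  {k: True, z: False}


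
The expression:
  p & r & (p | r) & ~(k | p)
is never true.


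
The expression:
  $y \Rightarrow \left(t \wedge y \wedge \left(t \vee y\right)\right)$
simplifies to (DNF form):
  $t \vee \neg y$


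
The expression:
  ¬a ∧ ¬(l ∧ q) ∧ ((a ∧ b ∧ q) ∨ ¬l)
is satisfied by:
  {l: False, a: False}


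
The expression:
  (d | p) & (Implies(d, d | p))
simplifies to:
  d | p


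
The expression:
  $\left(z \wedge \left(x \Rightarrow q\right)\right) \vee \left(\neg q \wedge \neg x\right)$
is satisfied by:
  {z: True, q: False, x: False}
  {z: False, q: False, x: False}
  {q: True, z: True, x: False}
  {x: True, q: True, z: True}


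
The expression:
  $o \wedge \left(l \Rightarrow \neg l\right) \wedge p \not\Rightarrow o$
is never true.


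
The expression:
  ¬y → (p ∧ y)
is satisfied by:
  {y: True}


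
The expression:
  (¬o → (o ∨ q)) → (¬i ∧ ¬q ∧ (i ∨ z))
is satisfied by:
  {z: True, q: False, i: False, o: False}
  {z: False, q: False, i: False, o: False}
  {z: True, i: True, q: False, o: False}
  {i: True, z: False, q: False, o: False}
  {o: True, z: True, q: False, i: False}


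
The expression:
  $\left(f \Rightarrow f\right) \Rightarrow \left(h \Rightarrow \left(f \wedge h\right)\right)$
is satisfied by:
  {f: True, h: False}
  {h: False, f: False}
  {h: True, f: True}


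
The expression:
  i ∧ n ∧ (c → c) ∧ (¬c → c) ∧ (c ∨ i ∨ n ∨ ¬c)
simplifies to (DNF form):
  c ∧ i ∧ n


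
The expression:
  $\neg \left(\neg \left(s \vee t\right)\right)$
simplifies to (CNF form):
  $s \vee t$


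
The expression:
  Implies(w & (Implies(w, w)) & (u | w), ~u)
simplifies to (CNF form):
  ~u | ~w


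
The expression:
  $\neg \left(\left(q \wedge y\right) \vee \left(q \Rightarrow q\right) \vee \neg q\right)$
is never true.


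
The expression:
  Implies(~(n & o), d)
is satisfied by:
  {n: True, d: True, o: True}
  {n: True, d: True, o: False}
  {d: True, o: True, n: False}
  {d: True, o: False, n: False}
  {n: True, o: True, d: False}


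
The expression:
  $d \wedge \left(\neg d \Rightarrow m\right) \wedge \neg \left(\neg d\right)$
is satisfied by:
  {d: True}


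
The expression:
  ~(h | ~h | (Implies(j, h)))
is never true.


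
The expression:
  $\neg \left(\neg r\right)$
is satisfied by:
  {r: True}


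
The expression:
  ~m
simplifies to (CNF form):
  ~m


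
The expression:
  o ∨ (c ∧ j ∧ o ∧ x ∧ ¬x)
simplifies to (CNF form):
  o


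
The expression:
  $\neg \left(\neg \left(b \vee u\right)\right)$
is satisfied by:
  {b: True, u: True}
  {b: True, u: False}
  {u: True, b: False}


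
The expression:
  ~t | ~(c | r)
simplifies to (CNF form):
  (~c | ~t) & (~r | ~t)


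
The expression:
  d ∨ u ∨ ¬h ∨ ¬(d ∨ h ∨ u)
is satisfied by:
  {d: True, u: True, h: False}
  {d: True, h: False, u: False}
  {u: True, h: False, d: False}
  {u: False, h: False, d: False}
  {d: True, u: True, h: True}
  {d: True, h: True, u: False}
  {u: True, h: True, d: False}


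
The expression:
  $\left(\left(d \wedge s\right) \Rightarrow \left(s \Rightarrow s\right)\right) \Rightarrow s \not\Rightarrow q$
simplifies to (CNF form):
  $s \wedge \neg q$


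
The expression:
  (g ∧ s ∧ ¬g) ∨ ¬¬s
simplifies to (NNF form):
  s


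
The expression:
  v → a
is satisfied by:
  {a: True, v: False}
  {v: False, a: False}
  {v: True, a: True}


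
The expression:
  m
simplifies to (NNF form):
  m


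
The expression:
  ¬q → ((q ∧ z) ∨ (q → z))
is always true.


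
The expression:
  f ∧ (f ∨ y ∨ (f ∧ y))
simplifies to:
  f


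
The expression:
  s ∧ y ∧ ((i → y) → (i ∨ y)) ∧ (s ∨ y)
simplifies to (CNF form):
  s ∧ y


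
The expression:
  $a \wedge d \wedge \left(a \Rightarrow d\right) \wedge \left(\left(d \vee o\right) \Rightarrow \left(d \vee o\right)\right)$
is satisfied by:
  {a: True, d: True}


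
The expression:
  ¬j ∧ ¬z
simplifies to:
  ¬j ∧ ¬z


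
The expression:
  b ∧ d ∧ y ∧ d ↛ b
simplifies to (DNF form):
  False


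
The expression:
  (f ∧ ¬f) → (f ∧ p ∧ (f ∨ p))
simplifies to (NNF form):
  True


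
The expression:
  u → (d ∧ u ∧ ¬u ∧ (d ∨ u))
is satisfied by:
  {u: False}


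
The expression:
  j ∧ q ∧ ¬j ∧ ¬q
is never true.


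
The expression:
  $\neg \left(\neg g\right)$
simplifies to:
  $g$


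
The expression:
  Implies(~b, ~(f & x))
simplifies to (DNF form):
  b | ~f | ~x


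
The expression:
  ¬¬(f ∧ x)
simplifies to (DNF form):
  f ∧ x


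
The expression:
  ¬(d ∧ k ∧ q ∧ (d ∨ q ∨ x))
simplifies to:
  ¬d ∨ ¬k ∨ ¬q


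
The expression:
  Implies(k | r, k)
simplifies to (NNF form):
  k | ~r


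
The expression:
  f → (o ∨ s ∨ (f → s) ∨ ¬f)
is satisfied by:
  {o: True, s: True, f: False}
  {o: True, s: False, f: False}
  {s: True, o: False, f: False}
  {o: False, s: False, f: False}
  {f: True, o: True, s: True}
  {f: True, o: True, s: False}
  {f: True, s: True, o: False}


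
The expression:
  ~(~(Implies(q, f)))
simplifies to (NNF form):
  f | ~q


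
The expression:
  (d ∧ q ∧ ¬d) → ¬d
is always true.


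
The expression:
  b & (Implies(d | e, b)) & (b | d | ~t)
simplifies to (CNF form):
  b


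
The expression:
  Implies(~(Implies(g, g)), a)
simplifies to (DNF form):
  True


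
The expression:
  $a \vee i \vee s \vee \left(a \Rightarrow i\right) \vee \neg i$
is always true.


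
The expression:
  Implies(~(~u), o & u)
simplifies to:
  o | ~u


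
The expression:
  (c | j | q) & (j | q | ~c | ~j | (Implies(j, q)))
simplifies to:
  c | j | q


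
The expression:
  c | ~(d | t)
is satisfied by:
  {c: True, t: False, d: False}
  {d: True, c: True, t: False}
  {c: True, t: True, d: False}
  {d: True, c: True, t: True}
  {d: False, t: False, c: False}


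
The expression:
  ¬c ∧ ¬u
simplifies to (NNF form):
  ¬c ∧ ¬u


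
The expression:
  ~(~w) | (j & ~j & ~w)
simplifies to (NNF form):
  w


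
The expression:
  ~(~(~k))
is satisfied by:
  {k: False}


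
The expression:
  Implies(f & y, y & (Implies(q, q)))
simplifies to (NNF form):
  True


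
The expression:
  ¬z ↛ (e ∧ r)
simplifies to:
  ¬z ∧ (¬e ∨ ¬r)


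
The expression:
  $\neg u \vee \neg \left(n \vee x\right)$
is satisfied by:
  {n: False, u: False, x: False}
  {x: True, n: False, u: False}
  {n: True, x: False, u: False}
  {x: True, n: True, u: False}
  {u: True, x: False, n: False}


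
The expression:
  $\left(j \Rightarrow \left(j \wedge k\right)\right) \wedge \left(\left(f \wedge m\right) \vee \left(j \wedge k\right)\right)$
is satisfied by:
  {j: True, f: True, k: True, m: True}
  {j: True, f: True, k: True, m: False}
  {j: True, k: True, m: True, f: False}
  {j: True, k: True, m: False, f: False}
  {f: True, k: True, m: True, j: False}
  {f: True, m: True, k: False, j: False}


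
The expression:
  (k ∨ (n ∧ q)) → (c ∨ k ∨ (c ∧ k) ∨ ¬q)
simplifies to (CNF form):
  c ∨ k ∨ ¬n ∨ ¬q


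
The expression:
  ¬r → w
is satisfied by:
  {r: True, w: True}
  {r: True, w: False}
  {w: True, r: False}


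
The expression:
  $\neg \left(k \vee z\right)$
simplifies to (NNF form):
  $\neg k \wedge \neg z$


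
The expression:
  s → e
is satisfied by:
  {e: True, s: False}
  {s: False, e: False}
  {s: True, e: True}


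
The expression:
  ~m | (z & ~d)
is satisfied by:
  {z: True, m: False, d: False}
  {z: False, m: False, d: False}
  {d: True, z: True, m: False}
  {d: True, z: False, m: False}
  {m: True, z: True, d: False}


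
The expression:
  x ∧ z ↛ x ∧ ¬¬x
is never true.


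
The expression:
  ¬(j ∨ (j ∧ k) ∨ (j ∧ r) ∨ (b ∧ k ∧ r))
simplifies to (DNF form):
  (¬b ∧ ¬j) ∨ (¬j ∧ ¬k) ∨ (¬j ∧ ¬r)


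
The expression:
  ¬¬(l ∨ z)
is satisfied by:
  {z: True, l: True}
  {z: True, l: False}
  {l: True, z: False}


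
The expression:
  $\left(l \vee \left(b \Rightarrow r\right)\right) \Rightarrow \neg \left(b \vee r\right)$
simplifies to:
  $\neg r \wedge \left(\neg b \vee \neg l\right)$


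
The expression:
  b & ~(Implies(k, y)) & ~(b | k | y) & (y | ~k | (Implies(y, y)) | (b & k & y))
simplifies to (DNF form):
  False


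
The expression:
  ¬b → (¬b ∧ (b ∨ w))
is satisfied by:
  {b: True, w: True}
  {b: True, w: False}
  {w: True, b: False}


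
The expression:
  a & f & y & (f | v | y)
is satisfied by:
  {a: True, f: True, y: True}


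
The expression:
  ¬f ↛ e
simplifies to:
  ¬e ∧ ¬f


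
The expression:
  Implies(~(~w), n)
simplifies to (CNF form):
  n | ~w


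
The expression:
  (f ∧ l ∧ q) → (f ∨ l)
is always true.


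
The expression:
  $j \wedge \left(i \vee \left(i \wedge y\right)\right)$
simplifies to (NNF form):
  $i \wedge j$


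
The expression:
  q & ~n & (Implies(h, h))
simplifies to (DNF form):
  q & ~n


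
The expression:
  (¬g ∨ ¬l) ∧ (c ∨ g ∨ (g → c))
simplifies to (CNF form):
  ¬g ∨ ¬l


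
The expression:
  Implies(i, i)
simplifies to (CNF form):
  True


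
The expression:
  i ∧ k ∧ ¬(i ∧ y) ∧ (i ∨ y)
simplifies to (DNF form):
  i ∧ k ∧ ¬y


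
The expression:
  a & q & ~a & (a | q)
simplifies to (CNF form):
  False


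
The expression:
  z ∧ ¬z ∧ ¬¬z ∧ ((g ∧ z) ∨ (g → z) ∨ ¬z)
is never true.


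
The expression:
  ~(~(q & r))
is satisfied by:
  {r: True, q: True}


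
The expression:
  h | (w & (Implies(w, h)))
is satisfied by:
  {h: True}


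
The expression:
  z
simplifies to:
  z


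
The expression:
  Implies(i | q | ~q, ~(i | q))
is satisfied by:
  {q: False, i: False}


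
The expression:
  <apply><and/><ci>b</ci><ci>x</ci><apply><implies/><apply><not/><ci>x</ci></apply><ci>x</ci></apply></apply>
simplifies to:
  <apply><and/><ci>b</ci><ci>x</ci></apply>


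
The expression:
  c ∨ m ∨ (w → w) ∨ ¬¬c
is always true.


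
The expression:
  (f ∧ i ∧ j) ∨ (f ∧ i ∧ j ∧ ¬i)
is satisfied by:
  {i: True, j: True, f: True}


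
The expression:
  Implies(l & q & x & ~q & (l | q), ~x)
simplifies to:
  True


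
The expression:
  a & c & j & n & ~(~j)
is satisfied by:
  {a: True, c: True, j: True, n: True}


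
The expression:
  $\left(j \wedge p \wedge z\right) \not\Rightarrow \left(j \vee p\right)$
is never true.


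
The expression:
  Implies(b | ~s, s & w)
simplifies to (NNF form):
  s & (w | ~b)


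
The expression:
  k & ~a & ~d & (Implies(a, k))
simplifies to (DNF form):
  k & ~a & ~d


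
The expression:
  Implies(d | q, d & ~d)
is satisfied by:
  {q: False, d: False}


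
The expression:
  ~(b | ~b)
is never true.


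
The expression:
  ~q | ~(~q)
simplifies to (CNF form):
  True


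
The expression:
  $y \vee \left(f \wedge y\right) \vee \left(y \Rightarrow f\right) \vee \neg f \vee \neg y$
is always true.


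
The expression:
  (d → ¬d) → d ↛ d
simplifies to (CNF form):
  d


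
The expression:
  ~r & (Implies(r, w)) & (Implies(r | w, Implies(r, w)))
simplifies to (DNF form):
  ~r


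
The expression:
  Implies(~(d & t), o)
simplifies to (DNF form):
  o | (d & t)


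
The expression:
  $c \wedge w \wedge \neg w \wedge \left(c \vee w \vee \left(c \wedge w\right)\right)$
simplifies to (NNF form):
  $\text{False}$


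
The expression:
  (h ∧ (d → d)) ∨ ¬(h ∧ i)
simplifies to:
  True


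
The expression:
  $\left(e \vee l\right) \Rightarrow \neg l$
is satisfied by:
  {l: False}


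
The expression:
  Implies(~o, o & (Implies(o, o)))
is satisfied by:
  {o: True}


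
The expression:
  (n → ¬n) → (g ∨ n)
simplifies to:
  g ∨ n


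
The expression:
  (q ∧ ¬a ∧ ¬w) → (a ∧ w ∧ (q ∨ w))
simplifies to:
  a ∨ w ∨ ¬q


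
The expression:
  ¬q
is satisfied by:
  {q: False}


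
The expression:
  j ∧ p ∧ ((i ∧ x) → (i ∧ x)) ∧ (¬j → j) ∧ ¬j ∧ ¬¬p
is never true.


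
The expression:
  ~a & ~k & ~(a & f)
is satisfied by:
  {k: False, a: False}


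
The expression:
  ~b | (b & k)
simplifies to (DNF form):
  k | ~b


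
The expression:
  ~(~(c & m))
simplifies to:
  c & m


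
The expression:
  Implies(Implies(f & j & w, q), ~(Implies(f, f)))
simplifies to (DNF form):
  f & j & w & ~q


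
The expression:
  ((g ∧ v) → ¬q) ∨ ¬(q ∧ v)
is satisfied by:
  {g: False, v: False, q: False}
  {q: True, g: False, v: False}
  {v: True, g: False, q: False}
  {q: True, v: True, g: False}
  {g: True, q: False, v: False}
  {q: True, g: True, v: False}
  {v: True, g: True, q: False}


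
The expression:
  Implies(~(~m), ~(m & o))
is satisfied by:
  {m: False, o: False}
  {o: True, m: False}
  {m: True, o: False}


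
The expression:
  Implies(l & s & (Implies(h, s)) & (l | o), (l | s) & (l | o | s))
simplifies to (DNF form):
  True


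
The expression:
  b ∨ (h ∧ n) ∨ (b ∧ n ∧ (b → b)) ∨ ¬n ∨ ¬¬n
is always true.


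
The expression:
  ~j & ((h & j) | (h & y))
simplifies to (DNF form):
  h & y & ~j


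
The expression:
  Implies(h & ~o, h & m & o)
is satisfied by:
  {o: True, h: False}
  {h: False, o: False}
  {h: True, o: True}


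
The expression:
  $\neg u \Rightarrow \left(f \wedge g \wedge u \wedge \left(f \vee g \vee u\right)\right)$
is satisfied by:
  {u: True}


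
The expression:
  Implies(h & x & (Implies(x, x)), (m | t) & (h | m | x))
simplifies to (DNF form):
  m | t | ~h | ~x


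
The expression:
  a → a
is always true.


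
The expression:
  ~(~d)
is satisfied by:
  {d: True}


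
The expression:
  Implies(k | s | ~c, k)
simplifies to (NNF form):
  k | (c & ~s)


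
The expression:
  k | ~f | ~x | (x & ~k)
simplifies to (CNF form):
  True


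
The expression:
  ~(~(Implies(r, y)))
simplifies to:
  y | ~r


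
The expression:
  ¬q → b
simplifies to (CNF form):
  b ∨ q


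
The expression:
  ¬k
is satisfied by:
  {k: False}


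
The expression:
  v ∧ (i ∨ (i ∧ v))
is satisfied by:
  {i: True, v: True}


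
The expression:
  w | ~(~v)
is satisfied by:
  {v: True, w: True}
  {v: True, w: False}
  {w: True, v: False}


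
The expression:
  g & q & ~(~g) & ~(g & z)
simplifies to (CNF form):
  g & q & ~z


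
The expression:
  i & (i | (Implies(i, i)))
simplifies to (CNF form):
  i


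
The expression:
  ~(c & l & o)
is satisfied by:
  {l: False, c: False, o: False}
  {o: True, l: False, c: False}
  {c: True, l: False, o: False}
  {o: True, c: True, l: False}
  {l: True, o: False, c: False}
  {o: True, l: True, c: False}
  {c: True, l: True, o: False}


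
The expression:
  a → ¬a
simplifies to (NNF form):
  ¬a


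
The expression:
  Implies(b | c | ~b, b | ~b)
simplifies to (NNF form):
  True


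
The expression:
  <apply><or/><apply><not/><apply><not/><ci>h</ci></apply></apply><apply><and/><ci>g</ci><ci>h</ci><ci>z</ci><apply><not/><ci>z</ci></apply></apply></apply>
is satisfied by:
  {h: True}


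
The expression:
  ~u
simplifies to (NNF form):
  ~u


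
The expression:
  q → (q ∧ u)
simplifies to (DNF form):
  u ∨ ¬q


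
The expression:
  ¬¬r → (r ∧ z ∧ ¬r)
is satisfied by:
  {r: False}


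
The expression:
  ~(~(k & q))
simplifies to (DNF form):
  k & q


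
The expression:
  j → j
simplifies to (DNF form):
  True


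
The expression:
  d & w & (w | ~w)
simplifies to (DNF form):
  d & w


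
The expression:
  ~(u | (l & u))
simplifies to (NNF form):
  ~u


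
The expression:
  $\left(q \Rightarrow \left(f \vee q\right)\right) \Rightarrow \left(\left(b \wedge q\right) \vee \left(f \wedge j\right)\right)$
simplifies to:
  $\left(b \vee f\right) \wedge \left(b \vee j\right) \wedge \left(f \vee q\right) \wedge \left(j \vee q\right)$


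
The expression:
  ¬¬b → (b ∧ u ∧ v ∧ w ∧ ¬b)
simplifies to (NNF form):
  ¬b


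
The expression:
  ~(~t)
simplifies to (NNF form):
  t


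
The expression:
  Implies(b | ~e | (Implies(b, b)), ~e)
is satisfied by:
  {e: False}


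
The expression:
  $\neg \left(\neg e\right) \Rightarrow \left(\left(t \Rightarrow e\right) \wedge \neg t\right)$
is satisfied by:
  {e: False, t: False}
  {t: True, e: False}
  {e: True, t: False}


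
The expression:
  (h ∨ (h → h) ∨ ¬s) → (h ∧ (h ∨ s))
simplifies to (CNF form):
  h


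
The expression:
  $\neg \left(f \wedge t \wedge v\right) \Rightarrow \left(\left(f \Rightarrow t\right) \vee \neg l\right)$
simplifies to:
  $t \vee \neg f \vee \neg l$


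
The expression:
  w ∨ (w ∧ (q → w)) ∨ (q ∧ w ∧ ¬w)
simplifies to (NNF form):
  w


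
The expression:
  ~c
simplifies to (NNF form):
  ~c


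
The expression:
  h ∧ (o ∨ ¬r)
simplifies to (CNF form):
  h ∧ (o ∨ ¬r)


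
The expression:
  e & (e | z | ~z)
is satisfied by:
  {e: True}


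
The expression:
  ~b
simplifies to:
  ~b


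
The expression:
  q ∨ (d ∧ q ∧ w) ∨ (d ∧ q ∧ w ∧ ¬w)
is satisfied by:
  {q: True}


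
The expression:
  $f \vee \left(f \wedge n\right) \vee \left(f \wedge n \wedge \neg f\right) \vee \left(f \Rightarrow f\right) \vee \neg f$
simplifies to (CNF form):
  $\text{True}$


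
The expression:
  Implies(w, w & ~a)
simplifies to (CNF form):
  ~a | ~w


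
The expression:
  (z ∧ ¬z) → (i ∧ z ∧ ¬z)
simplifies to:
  True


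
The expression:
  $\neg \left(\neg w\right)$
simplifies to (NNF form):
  $w$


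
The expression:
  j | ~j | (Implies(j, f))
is always true.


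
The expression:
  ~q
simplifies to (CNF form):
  ~q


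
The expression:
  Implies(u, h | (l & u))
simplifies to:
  h | l | ~u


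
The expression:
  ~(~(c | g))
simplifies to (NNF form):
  c | g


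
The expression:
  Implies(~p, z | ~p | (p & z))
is always true.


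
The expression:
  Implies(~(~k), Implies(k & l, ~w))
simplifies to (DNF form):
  ~k | ~l | ~w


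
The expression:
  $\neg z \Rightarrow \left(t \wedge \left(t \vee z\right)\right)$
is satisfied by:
  {t: True, z: True}
  {t: True, z: False}
  {z: True, t: False}


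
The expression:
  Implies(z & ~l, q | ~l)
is always true.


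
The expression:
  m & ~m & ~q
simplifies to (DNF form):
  False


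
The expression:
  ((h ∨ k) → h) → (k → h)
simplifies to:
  True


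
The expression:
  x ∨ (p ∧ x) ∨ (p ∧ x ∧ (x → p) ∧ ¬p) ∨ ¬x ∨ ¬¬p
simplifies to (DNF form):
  True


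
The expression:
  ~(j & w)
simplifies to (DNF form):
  ~j | ~w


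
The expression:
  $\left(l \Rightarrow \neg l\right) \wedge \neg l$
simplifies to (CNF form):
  $\neg l$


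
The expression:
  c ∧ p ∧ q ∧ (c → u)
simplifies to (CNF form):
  c ∧ p ∧ q ∧ u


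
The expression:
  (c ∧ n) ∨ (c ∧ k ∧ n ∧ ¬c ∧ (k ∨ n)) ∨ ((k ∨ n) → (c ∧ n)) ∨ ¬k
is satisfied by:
  {n: True, c: True, k: False}
  {n: True, c: False, k: False}
  {c: True, n: False, k: False}
  {n: False, c: False, k: False}
  {n: True, k: True, c: True}


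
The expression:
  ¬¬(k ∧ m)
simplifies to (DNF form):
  k ∧ m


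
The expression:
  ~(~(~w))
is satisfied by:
  {w: False}


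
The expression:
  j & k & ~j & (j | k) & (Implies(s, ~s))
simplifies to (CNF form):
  False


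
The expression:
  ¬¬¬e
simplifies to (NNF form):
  ¬e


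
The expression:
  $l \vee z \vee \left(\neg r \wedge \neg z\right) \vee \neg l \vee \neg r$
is always true.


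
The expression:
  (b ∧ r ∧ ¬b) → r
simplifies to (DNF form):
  True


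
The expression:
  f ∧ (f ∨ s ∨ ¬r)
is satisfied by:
  {f: True}


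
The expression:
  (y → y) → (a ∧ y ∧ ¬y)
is never true.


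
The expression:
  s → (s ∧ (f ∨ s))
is always true.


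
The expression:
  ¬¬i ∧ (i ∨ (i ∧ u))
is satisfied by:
  {i: True}


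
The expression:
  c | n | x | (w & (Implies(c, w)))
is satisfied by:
  {n: True, x: True, c: True, w: True}
  {n: True, x: True, c: True, w: False}
  {n: True, x: True, w: True, c: False}
  {n: True, x: True, w: False, c: False}
  {n: True, c: True, w: True, x: False}
  {n: True, c: True, w: False, x: False}
  {n: True, c: False, w: True, x: False}
  {n: True, c: False, w: False, x: False}
  {x: True, c: True, w: True, n: False}
  {x: True, c: True, w: False, n: False}
  {x: True, w: True, c: False, n: False}
  {x: True, w: False, c: False, n: False}
  {c: True, w: True, x: False, n: False}
  {c: True, x: False, w: False, n: False}
  {w: True, x: False, c: False, n: False}


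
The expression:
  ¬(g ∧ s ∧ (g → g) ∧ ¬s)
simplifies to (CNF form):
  True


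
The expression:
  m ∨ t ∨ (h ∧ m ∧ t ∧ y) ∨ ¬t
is always true.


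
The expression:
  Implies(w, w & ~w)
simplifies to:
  ~w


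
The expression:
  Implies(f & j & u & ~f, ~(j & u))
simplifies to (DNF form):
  True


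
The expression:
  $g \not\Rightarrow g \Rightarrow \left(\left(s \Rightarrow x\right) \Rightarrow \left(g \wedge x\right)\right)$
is always true.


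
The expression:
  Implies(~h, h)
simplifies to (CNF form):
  h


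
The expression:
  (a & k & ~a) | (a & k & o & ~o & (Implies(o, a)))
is never true.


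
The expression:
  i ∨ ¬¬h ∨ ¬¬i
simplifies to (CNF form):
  h ∨ i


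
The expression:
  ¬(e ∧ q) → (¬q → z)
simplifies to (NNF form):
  q ∨ z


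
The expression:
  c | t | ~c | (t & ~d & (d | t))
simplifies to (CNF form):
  True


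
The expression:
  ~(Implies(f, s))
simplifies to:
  f & ~s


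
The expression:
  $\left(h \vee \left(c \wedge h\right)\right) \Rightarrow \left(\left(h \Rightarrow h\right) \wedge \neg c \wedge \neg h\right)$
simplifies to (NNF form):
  $\neg h$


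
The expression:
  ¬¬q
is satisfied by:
  {q: True}


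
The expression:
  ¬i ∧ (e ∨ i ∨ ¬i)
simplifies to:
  ¬i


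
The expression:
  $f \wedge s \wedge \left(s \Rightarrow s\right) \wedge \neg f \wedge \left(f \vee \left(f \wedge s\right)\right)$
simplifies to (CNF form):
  $\text{False}$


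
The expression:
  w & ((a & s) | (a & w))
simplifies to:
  a & w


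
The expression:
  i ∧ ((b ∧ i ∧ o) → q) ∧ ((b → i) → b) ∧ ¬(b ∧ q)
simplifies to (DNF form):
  b ∧ i ∧ ¬o ∧ ¬q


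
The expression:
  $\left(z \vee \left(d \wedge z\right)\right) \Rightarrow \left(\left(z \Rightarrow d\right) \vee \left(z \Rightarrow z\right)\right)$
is always true.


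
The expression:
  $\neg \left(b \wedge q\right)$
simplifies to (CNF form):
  $\neg b \vee \neg q$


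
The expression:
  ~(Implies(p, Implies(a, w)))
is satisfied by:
  {a: True, p: True, w: False}


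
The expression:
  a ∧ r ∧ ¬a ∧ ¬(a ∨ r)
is never true.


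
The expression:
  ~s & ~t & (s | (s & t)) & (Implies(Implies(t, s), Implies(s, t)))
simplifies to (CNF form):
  False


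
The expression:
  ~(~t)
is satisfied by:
  {t: True}


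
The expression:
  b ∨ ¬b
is always true.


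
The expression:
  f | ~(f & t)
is always true.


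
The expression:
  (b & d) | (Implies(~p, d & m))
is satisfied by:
  {b: True, d: True, p: True, m: True}
  {b: True, d: True, p: True, m: False}
  {d: True, p: True, m: True, b: False}
  {d: True, p: True, m: False, b: False}
  {b: True, p: True, m: True, d: False}
  {b: True, p: True, m: False, d: False}
  {p: True, m: True, b: False, d: False}
  {p: True, b: False, m: False, d: False}
  {b: True, d: True, m: True, p: False}
  {b: True, d: True, m: False, p: False}
  {d: True, m: True, p: False, b: False}


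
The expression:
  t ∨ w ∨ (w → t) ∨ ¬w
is always true.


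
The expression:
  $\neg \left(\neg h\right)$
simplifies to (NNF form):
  $h$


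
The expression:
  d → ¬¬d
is always true.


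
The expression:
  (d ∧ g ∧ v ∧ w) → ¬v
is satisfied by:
  {w: False, v: False, d: False, g: False}
  {g: True, w: False, v: False, d: False}
  {d: True, w: False, v: False, g: False}
  {g: True, d: True, w: False, v: False}
  {v: True, g: False, w: False, d: False}
  {g: True, v: True, w: False, d: False}
  {d: True, v: True, g: False, w: False}
  {g: True, d: True, v: True, w: False}
  {w: True, d: False, v: False, g: False}
  {g: True, w: True, d: False, v: False}
  {d: True, w: True, g: False, v: False}
  {g: True, d: True, w: True, v: False}
  {v: True, w: True, d: False, g: False}
  {g: True, v: True, w: True, d: False}
  {d: True, v: True, w: True, g: False}
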